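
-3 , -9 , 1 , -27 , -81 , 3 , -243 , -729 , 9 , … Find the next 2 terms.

The slot pattern repeats as AAB (period 3), so there are 2 interleaved tracks.
Stream A is -3, -9, -27, -81, -243, -729, which is multiplying by 3 each time.
Stream B is 1, 3, 9, which is powers 3^0, 3^1, 3^2, ….
Position 10 falls in stream A as its term 7, giving -2187.
Position 11 falls in stream A as its term 8, giving -6561.

-2187, -6561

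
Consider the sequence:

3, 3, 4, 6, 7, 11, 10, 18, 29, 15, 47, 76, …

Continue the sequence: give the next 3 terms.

21, 123, 199

Positions follow the repeating pattern ABB; grouping by letter gives 2 tracks.
Subsequence A: 3, 6, 10, 15 (triangular numbers n(n+1)/2 for n = 2, 3, …).
Subsequence B: 3, 4, 7, 11, 18, 29, 47, 76 (a Fibonacci-like recurrence a_n = a_{n-1} + a_{n-2}).
Position 13 falls in subsequence A as its term 5, giving 21.
Position 14 falls in subsequence B as its term 9, giving 123.
The 15th slot belongs to subsequence B; its 10th term is 199.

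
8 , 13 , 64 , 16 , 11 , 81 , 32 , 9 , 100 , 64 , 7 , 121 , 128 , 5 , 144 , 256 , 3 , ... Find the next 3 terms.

169, 512, 1

Taking every 3rd term gives 3 separate tracks.
Subsequence A: 8, 16, 32, 64, 128, 256. Powers of 2.
Subsequence B: 13, 11, 9, 7, 5, 3. Arithmetic with common difference −2.
Subsequence C: 64, 81, 100, 121, 144. Consecutive squares n² from n = 8.
The 18th slot belongs to subsequence C; its 6th term is 169.
Term 19 comes from subsequence A (its 7th entry): 512.
The 20th slot belongs to subsequence B; its 7th term is 1.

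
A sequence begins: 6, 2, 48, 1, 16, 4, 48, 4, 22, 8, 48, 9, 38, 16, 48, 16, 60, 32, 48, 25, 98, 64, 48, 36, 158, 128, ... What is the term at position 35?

48

Split by position mod 4: positions 1, 5, 9, … form one track, and each other residue class forms its own.
Stream A: 6, 16, 22, 38, 60, 98, 158 (a Fibonacci-like recurrence a_n = a_{n-1} + a_{n-2}).
Stream B: 2, 4, 8, 16, 32, 64, 128 (multiplying by 2 each time).
Stream C: 48, 48, 48, 48, 48, 48 (always 48).
Stream D: 1, 4, 9, 16, 25, 36 (perfect squares starting at 1²).
Term 35 comes from stream C (its 9th entry): 48.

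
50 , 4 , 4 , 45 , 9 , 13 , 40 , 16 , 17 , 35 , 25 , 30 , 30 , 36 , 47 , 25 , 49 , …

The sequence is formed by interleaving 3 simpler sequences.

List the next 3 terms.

Split by position mod 3: positions 1, 4, 7, … form one track, and each other residue class forms its own.
Track A: 50, 45, 40, 35, 30, 25. Linear: a_n = 55 − 5·n.
Track B: 4, 9, 16, 25, 36, 49. The squares 2², 3², 4², ….
Track C: 4, 13, 17, 30, 47. Each term equals the sum of the previous two.
The 18th slot belongs to track C; its 6th term is 77.
Position 19 falls in track A as its term 7, giving 20.
Position 20 falls in track B as its term 7, giving 64.

77, 20, 64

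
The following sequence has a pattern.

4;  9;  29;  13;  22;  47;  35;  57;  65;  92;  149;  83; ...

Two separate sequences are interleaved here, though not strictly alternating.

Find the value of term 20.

Reading positions in blocks of 3 reveals the pattern AAB — 2 tracks woven together.
Stream A: 4, 9, 13, 22, 35, 57, 92, 149 — each term equals the sum of the previous two.
Stream B: 29, 47, 65, 83 — linear: a_n = 11 + 18·n.
Position 20 → stream A, term 14 = 2673.

2673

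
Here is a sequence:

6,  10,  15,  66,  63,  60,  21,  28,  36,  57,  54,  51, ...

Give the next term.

45

The slot pattern repeats as AAABBB (period 6), so there are 2 interleaved tracks.
Track A = 6, 10, 15, 21, 28, 36: the triangular numbers T_3, T_4, ….
Track B = 66, 63, 60, 57, 54, 51: linear: a_n = 69 − 3·n.
Position 13 → track A, term 7 = 45.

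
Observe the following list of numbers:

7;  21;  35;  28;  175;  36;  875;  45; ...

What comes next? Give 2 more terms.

Positions 1, 3, 5, … form one subsequence and positions 2, 4, 6, … form another.
Track A: 7, 35, 175, 875. A geometric progression (common ratio 5).
Track B: 21, 28, 36, 45. Triangular numbers n(n+1)/2 for n = 6, 7, ….
Term 9 comes from track A (its 5th entry): 4375.
Term 10 comes from track B (its 5th entry): 55.

4375, 55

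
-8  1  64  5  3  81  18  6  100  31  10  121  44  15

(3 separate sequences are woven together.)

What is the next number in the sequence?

Taking every 3rd term gives 3 separate tracks.
Stream A: -8, 5, 18, 31, 44 (adding 13 each time).
Stream B: 1, 3, 6, 10, 15 (triangular numbers n(n+1)/2 for n = 1, 2, …).
Stream C: 64, 81, 100, 121 (the squares 8², 9², 10², …).
Position 15 → stream C, term 5 = 144.

144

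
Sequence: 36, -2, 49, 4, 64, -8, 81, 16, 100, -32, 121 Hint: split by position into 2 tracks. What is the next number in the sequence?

The terms cycle through 2 interleaved subsequences.
Stream A: 36, 49, 64, 81, 100, 121. Perfect squares starting at 6².
Stream B: -2, 4, -8, 16, -32. Geometric, ×-2 each step.
Position 12 falls in stream B as its term 6, giving 64.

64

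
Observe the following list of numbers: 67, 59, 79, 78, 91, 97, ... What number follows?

Split by position mod 2 into 2 tracks.
Track A: 67, 79, 91 (arithmetic with common difference +12).
Track B: 59, 78, 97 (arithmetic, step +19).
Term 7 comes from track A (its 4th entry): 103.

103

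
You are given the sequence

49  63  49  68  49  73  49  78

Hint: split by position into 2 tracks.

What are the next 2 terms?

Odd-indexed and even-indexed terms follow separate rules.
Track A is 49, 49, 49, 49, which is always 49.
Track B is 63, 68, 73, 78, which is adding 5 each time.
Term 9 comes from track A (its 5th entry): 49.
Term 10 comes from track B (its 5th entry): 83.

49, 83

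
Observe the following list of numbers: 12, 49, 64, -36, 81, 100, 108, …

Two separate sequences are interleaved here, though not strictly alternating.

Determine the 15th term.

Positions follow the repeating pattern ABB; grouping by letter gives 2 tracks.
Stream A is 12, -36, 108, which is geometric with ratio -3.
Stream B is 49, 64, 81, 100, which is the squares 7², 8², 9², ….
Position 15 → stream B, term 10 = 256.

256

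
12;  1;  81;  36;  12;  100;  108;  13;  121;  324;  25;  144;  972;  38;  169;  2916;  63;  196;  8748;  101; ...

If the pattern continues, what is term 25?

Read the sequence 3 terms at a time; column i is its own pattern.
Track A: 12, 36, 108, 324, 972, 2916, 8748 — multiplying by 3 each time.
Track B: 1, 12, 13, 25, 38, 63, 101 — a Fibonacci-like recurrence a_n = a_{n-1} + a_{n-2}.
Track C: 81, 100, 121, 144, 169, 196 — the squares 9², 10², 11², ….
Position 25 → track A, term 9 = 78732.

78732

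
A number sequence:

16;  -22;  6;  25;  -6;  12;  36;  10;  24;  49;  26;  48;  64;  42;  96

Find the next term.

Taking every 3rd term gives 3 separate tracks.
Subsequence A = 16, 25, 36, 49, 64: the squares 4², 5², 6², ….
Subsequence B = -22, -6, 10, 26, 42: arithmetic, step +16.
Subsequence C = 6, 12, 24, 48, 96: geometric, ×2 each step.
The 16th slot belongs to subsequence A; its 6th term is 81.

81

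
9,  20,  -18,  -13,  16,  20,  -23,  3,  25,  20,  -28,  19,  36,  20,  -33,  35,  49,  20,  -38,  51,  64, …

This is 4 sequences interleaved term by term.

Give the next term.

20

The terms cycle through 4 interleaved subsequences.
Track A is 9, 16, 25, 36, 49, 64, which is the squares 3², 4², 5², ….
Track B is 20, 20, 20, 20, 20, which is the constant sequence 20.
Track C is -18, -23, -28, -33, -38, which is arithmetic, step −5.
Track D is -13, 3, 19, 35, 51, which is arithmetic, step +16.
Term 22 comes from track B (its 6th entry): 20.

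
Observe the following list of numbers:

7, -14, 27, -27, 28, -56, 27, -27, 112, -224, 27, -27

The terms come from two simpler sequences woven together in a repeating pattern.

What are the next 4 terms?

Positions follow the repeating pattern AABB; grouping by letter gives 2 tracks.
Subsequence A: 7, -14, 28, -56, 112, -224 — geometric, ×-2 each step.
Subsequence B: 27, -27, 27, -27, 27, -27 — alternating ±27.
Term 13 comes from subsequence A (its 7th entry): 448.
Position 14 → subsequence A, term 8 = -896.
The 15th slot belongs to subsequence B; its 7th term is 27.
The 16th slot belongs to subsequence B; its 8th term is -27.

448, -896, 27, -27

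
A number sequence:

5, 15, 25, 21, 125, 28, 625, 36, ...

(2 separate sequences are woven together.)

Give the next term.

3125

Positions 1, 3, 5, … form one subsequence and positions 2, 4, 6, … form another.
Track A: 5, 25, 125, 625 (successive powers of 5).
Track B: 15, 21, 28, 36 (triangular numbers n(n+1)/2 for n = 5, 6, …).
Term 9 comes from track A (its 5th entry): 3125.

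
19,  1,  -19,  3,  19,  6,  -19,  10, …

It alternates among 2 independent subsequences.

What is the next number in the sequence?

19

Taking every 2nd term gives 2 separate tracks.
Track A: 19, -19, 19, -19 (alternating ±19).
Track B: 1, 3, 6, 10 (triangular numbers starting at T_1).
Position 9 falls in track A as its term 5, giving 19.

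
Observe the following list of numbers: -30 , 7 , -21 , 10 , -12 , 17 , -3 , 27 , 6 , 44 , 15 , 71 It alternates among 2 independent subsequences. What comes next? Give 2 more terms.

24, 115

Positions 1, 3, 5, … form one subsequence and positions 2, 4, 6, … form another.
Stream A = -30, -21, -12, -3, 6, 15: arithmetic, step +9.
Stream B = 7, 10, 17, 27, 44, 71: each term equals the sum of the previous two.
Position 13 → stream A, term 7 = 24.
Position 14 → stream B, term 7 = 115.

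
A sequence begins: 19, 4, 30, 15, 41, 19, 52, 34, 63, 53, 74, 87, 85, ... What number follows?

Odd-indexed and even-indexed terms follow separate rules.
Track A: 19, 30, 41, 52, 63, 74, 85 (arithmetic with common difference +11).
Track B: 4, 15, 19, 34, 53, 87 (a Fibonacci-like recurrence a_n = a_{n-1} + a_{n-2}).
Position 14 → track B, term 7 = 140.

140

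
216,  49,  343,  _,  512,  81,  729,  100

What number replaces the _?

The terms cycle through 2 interleaved subsequences.
Subsequence A: 216, 343, 512, 729 (consecutive cubes n³ from n = 6).
Subsequence B: 49, ?, 81, 100 (consecutive squares n² from n = 7).
Filling subsequence B at index 2 by its rule yields 64.

64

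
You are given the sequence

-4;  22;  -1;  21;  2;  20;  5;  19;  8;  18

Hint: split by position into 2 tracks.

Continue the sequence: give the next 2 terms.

The terms cycle through 2 interleaved subsequences.
Track A: -4, -1, 2, 5, 8 (adding 3 each time).
Track B: 22, 21, 20, 19, 18 (linear: a_n = 23 − n).
The 11th slot belongs to track A; its 6th term is 11.
Position 12 → track B, term 6 = 17.

11, 17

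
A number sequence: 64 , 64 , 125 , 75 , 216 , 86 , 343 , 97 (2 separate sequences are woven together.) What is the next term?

Split by position mod 2 into 2 tracks.
Track A: 64, 125, 216, 343. Perfect cubes starting at 4³.
Track B: 64, 75, 86, 97. Linear: a_n = 53 + 11·n.
Position 9 falls in track A as its term 5, giving 512.

512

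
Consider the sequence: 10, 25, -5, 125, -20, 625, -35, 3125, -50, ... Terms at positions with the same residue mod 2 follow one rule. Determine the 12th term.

The terms cycle through 2 interleaved subsequences.
Stream A = 10, -5, -20, -35, -50: linear: a_n = 25 − 15·n.
Stream B = 25, 125, 625, 3125: powers 5^2, 5^3, 5^4, ….
Term 12 comes from stream B (its 6th entry): 78125.

78125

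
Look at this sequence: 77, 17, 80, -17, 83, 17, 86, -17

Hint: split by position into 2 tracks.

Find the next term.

89

Split by position mod 2 into 2 tracks.
Track A is 77, 80, 83, 86, which is linear: a_n = 74 + 3·n.
Track B is 17, -17, 17, -17, which is the oscillation 17·(−1)^(n+1).
Position 9 → track A, term 5 = 89.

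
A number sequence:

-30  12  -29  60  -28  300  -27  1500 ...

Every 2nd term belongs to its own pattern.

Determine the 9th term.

-26

Odd-indexed and even-indexed terms follow separate rules.
Subsequence A: -30, -29, -28, -27 — arithmetic with common difference +1.
Subsequence B: 12, 60, 300, 1500 — geometric, ×5 each step.
Position 9 falls in subsequence A as its term 5, giving -26.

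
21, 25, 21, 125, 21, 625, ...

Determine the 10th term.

15625

Odd-indexed and even-indexed terms follow separate rules.
Track A = 21, 21, 21: the constant sequence 21.
Track B = 25, 125, 625: successive powers of 5.
Term 10 comes from track B (its 5th entry): 15625.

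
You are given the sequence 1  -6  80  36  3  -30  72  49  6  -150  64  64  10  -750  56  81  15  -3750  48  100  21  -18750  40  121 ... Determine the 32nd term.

169

Split by position mod 4 into 4 tracks.
Subsequence A: 1, 3, 6, 10, 15, 21 (triangular numbers starting at T_1).
Subsequence B: -6, -30, -150, -750, -3750, -18750 (multiplying by 5 each time).
Subsequence C: 80, 72, 64, 56, 48, 40 (arithmetic, step −8).
Subsequence D: 36, 49, 64, 81, 100, 121 (perfect squares starting at 6²).
The 32nd slot belongs to subsequence D; its 8th term is 169.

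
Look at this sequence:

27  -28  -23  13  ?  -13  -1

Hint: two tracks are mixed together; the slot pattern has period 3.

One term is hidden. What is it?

-18

The slot pattern repeats as ABB (period 3), so there are 2 interleaved tracks.
Track A: 27, 13, -1 (linear: a_n = 41 − 14·n).
Track B: -28, -23, ?, -13 (arithmetic with common difference +5).
Filling track B at index 3 by its rule yields -18.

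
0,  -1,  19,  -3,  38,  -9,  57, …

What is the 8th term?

-27

The terms cycle through 2 interleaved subsequences.
Track A: 0, 19, 38, 57. Adding 19 each time.
Track B: -1, -3, -9. Multiplying by 3 each time.
Position 8 → track B, term 4 = -27.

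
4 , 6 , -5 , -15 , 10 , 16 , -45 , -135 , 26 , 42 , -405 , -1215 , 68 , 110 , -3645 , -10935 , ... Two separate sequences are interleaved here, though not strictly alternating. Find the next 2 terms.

178, 288

The slot pattern repeats as AABB (period 4), so there are 2 interleaved tracks.
Track A: 4, 6, 10, 16, 26, 42, 68, 110 — each term equals the sum of the previous two.
Track B: -5, -15, -45, -135, -405, -1215, -3645, -10935 — multiplying by 3 each time.
Position 17 → track A, term 9 = 178.
Position 18 → track A, term 10 = 288.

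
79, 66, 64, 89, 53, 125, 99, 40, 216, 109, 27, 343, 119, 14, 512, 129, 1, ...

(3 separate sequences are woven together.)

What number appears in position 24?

Split by position mod 3 into 3 tracks.
Track A: 79, 89, 99, 109, 119, 129 (arithmetic with common difference +10).
Track B: 66, 53, 40, 27, 14, 1 (linear: a_n = 79 − 13·n).
Track C: 64, 125, 216, 343, 512 (perfect cubes starting at 4³).
Position 24 falls in track C as its term 8, giving 1331.

1331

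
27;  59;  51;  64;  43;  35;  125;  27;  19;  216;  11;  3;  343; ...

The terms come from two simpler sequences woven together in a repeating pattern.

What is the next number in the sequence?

Reading positions in blocks of 3 reveals the pattern ABB — 2 tracks woven together.
Stream A: 27, 64, 125, 216, 343 (consecutive cubes n³ from n = 3).
Stream B: 59, 51, 43, 35, 27, 19, 11, 3 (arithmetic, step −8).
Position 14 → stream B, term 9 = -5.

-5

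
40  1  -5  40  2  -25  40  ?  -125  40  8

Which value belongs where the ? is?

Taking every 3rd term gives 3 separate tracks.
Stream A is 40, 40, 40, 40, which is the constant sequence 40.
Stream B is 1, 2, ?, 8, which is powers of 2.
Stream C is -5, -25, -125, which is a geometric progression (common ratio 5).
Stream B's pattern makes the blank 4.

4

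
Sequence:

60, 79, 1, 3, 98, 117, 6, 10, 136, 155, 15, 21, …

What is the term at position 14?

Reading positions in blocks of 4 reveals the pattern AABB — 2 tracks woven together.
Subsequence A: 60, 79, 98, 117, 136, 155 — adding 19 each time.
Subsequence B: 1, 3, 6, 10, 15, 21 — the triangular numbers T_1, T_2, ….
The 14th slot belongs to subsequence A; its 8th term is 193.

193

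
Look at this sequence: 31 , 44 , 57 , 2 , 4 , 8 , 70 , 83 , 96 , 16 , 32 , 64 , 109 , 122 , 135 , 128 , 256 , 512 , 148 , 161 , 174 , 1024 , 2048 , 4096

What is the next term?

The slot pattern repeats as AAABBB (period 6), so there are 2 interleaved tracks.
Track A is 31, 44, 57, 70, 83, 96, 109, 122, 135, 148, 161, 174, which is arithmetic, step +13.
Track B is 2, 4, 8, 16, 32, 64, 128, 256, 512, 1024, 2048, 4096, which is multiplying by 2 each time.
Position 25 → track A, term 13 = 187.

187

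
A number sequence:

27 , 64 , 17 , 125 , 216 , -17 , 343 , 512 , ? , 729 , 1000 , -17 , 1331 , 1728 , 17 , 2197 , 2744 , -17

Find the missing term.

17

The slot pattern repeats as AAB (period 3), so there are 2 interleaved tracks.
Track A is 27, 64, 125, 216, 343, 512, 729, 1000, 1331, 1728, 2197, 2744, which is consecutive cubes n³ from n = 3.
Track B is 17, -17, ?, -17, 17, -17, which is the oscillation 17·(−1)^(n+1).
So the missing entry in track B is 17.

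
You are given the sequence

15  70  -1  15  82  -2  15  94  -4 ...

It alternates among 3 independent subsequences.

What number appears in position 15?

Taking every 3rd term gives 3 separate tracks.
Subsequence A is 15, 15, 15, which is the constant sequence 15.
Subsequence B is 70, 82, 94, which is arithmetic, step +12.
Subsequence C is -1, -2, -4, which is multiplying by 2 each time.
Position 15 → subsequence C, term 5 = -16.

-16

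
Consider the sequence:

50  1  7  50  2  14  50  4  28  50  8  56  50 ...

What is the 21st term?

448

Split by position mod 3 into 3 tracks.
Stream A: 50, 50, 50, 50, 50 (always 50).
Stream B: 1, 2, 4, 8 (powers 2^0, 2^1, 2^2, …).
Stream C: 7, 14, 28, 56 (a geometric progression (common ratio 2)).
Position 21 → stream C, term 7 = 448.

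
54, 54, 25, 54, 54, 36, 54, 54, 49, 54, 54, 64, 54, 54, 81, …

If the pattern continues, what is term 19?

54

The slot pattern repeats as AAB (period 3), so there are 2 interleaved tracks.
Subsequence A = 54, 54, 54, 54, 54, 54, 54, 54, 54, 54: constant 54.
Subsequence B = 25, 36, 49, 64, 81: perfect squares starting at 5².
Position 19 falls in subsequence A as its term 13, giving 54.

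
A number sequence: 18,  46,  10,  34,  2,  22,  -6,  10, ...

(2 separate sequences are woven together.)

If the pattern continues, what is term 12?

-14

The terms cycle through 2 interleaved subsequences.
Subsequence A: 18, 10, 2, -6 — arithmetic, step −8.
Subsequence B: 46, 34, 22, 10 — linear: a_n = 58 − 12·n.
Term 12 comes from subsequence B (its 6th entry): -14.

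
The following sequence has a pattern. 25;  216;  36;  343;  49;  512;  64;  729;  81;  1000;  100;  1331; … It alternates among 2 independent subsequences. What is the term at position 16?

2197

Taking every 2nd term gives 2 separate tracks.
Track A is 25, 36, 49, 64, 81, 100, which is the squares 5², 6², 7², ….
Track B is 216, 343, 512, 729, 1000, 1331, which is the cubes 6³, 7³, 8³, ….
Position 16 → track B, term 8 = 2197.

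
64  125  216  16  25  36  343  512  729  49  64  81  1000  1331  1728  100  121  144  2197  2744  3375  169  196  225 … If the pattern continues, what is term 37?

The slot pattern repeats as AAABBB (period 6), so there are 2 interleaved tracks.
Track A: 64, 125, 216, 343, 512, 729, 1000, 1331, 1728, 2197, 2744, 3375. Consecutive cubes n³ from n = 4.
Track B: 16, 25, 36, 49, 64, 81, 100, 121, 144, 169, 196, 225. Consecutive squares n² from n = 4.
Position 37 falls in track A as its term 19, giving 10648.

10648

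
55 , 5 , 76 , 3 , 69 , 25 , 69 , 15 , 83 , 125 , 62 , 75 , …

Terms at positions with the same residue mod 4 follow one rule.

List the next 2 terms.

Split by position mod 4 into 4 tracks.
Stream A = 55, 69, 83: arithmetic with common difference +14.
Stream B = 5, 25, 125: powers of 5.
Stream C = 76, 69, 62: subtracting 7 each time.
Stream D = 3, 15, 75: multiplying by 5 each time.
Term 13 comes from stream A (its 4th entry): 97.
Position 14 falls in stream B as its term 4, giving 625.

97, 625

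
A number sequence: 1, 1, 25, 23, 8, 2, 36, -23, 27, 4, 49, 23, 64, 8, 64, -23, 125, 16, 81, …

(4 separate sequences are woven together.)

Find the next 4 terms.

Taking every 4th term gives 4 separate tracks.
Track A: 1, 8, 27, 64, 125 — perfect cubes starting at 1³.
Track B: 1, 2, 4, 8, 16 — powers 2^0, 2^1, 2^2, ….
Track C: 25, 36, 49, 64, 81 — consecutive squares n² from n = 5.
Track D: 23, -23, 23, -23 — alternating ±23.
The 20th slot belongs to track D; its 5th term is 23.
Position 21 → track A, term 6 = 216.
Position 22 falls in track B as its term 6, giving 32.
Position 23 → track C, term 6 = 100.

23, 216, 32, 100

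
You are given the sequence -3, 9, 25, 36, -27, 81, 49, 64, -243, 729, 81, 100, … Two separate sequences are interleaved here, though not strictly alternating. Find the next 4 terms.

Reading positions in blocks of 4 reveals the pattern AABB — 2 tracks woven together.
Stream A: -3, 9, -27, 81, -243, 729. Multiplying by -3 each time.
Stream B: 25, 36, 49, 64, 81, 100. Perfect squares starting at 5².
Position 13 falls in stream A as its term 7, giving -2187.
Position 14 falls in stream A as its term 8, giving 6561.
The 15th slot belongs to stream B; its 7th term is 121.
Term 16 comes from stream B (its 8th entry): 144.

-2187, 6561, 121, 144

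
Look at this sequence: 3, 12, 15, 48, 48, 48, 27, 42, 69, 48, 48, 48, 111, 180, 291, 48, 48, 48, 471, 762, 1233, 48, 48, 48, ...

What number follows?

1995

The slot pattern repeats as AAABBB (period 6), so there are 2 interleaved tracks.
Stream A is 3, 12, 15, 27, 42, 69, 111, 180, 291, 471, 762, 1233, which is a Fibonacci-like recurrence a_n = a_{n-1} + a_{n-2}.
Stream B is 48, 48, 48, 48, 48, 48, 48, 48, 48, 48, 48, 48, which is always 48.
Position 25 falls in stream A as its term 13, giving 1995.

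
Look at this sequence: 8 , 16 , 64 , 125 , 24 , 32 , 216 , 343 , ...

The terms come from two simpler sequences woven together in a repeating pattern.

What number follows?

Reading positions in blocks of 4 reveals the pattern AABB — 2 tracks woven together.
Track A: 8, 16, 24, 32 (arithmetic with common difference +8).
Track B: 64, 125, 216, 343 (the cubes 4³, 5³, 6³, …).
Position 9 falls in track A as its term 5, giving 40.

40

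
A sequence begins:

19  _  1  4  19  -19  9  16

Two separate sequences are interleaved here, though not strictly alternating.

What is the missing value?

Positions follow the repeating pattern AABB; grouping by letter gives 2 tracks.
Track A: 19, ?, 19, -19. Alternating ±19.
Track B: 1, 4, 9, 16. Consecutive squares n² from n = 1.
So the missing entry in track A is -19.

-19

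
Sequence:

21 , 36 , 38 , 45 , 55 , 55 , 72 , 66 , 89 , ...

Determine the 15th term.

140

Odd-indexed and even-indexed terms follow separate rules.
Track A: 21, 38, 55, 72, 89 — arithmetic, step +17.
Track B: 36, 45, 55, 66 — triangular numbers starting at T_8.
Position 15 falls in track A as its term 8, giving 140.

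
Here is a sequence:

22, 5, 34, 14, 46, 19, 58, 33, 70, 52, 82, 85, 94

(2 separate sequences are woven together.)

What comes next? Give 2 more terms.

137, 106

Positions 1, 3, 5, … form one subsequence and positions 2, 4, 6, … form another.
Stream A: 22, 34, 46, 58, 70, 82, 94. Arithmetic, step +12.
Stream B: 5, 14, 19, 33, 52, 85. Each term equals the sum of the previous two.
Position 14 → stream B, term 7 = 137.
Position 15 → stream A, term 8 = 106.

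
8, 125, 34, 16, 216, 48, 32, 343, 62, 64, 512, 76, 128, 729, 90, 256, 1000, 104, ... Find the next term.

Split by position mod 3 into 3 tracks.
Stream A: 8, 16, 32, 64, 128, 256. Powers 2^3, 2^4, 2^5, ….
Stream B: 125, 216, 343, 512, 729, 1000. Consecutive cubes n³ from n = 5.
Stream C: 34, 48, 62, 76, 90, 104. Adding 14 each time.
Position 19 falls in stream A as its term 7, giving 512.

512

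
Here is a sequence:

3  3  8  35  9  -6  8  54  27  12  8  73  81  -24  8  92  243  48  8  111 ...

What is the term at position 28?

149

Taking every 4th term gives 4 separate tracks.
Stream A: 3, 9, 27, 81, 243. Powers of 3.
Stream B: 3, -6, 12, -24, 48. A geometric progression (common ratio -2).
Stream C: 8, 8, 8, 8, 8. Always 8.
Stream D: 35, 54, 73, 92, 111. Adding 19 each time.
Position 28 falls in stream D as its term 7, giving 149.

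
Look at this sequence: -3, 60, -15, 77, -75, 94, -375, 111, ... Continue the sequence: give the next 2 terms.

-1875, 128

The terms cycle through 2 interleaved subsequences.
Track A = -3, -15, -75, -375: multiplying by 5 each time.
Track B = 60, 77, 94, 111: linear: a_n = 43 + 17·n.
Position 9 → track A, term 5 = -1875.
Term 10 comes from track B (its 5th entry): 128.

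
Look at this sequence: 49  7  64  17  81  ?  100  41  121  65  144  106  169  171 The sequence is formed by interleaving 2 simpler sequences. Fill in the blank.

24

Taking every 2nd term gives 2 separate tracks.
Track A: 49, 64, 81, 100, 121, 144, 169 (consecutive squares n² from n = 7).
Track B: 7, 17, ?, 41, 65, 106, 171 (each term equals the sum of the previous two).
The gap is track B's term 3; the rule gives 24.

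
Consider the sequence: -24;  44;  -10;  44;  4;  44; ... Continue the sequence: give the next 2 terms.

Odd-indexed and even-indexed terms follow separate rules.
Track A = -24, -10, 4: linear: a_n = -38 + 14·n.
Track B = 44, 44, 44: the constant sequence 44.
Term 7 comes from track A (its 4th entry): 18.
Term 8 comes from track B (its 4th entry): 44.

18, 44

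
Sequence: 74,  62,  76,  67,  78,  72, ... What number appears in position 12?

87

Taking every 2nd term gives 2 separate tracks.
Subsequence A: 74, 76, 78 — arithmetic with common difference +2.
Subsequence B: 62, 67, 72 — arithmetic with common difference +5.
The 12th slot belongs to subsequence B; its 6th term is 87.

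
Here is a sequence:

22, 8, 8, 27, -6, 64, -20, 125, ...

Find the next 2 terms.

-34, 216

Positions 1, 3, 5, … form one subsequence and positions 2, 4, 6, … form another.
Subsequence A is 22, 8, -6, -20, which is arithmetic, step −14.
Subsequence B is 8, 27, 64, 125, which is consecutive cubes n³ from n = 2.
Position 9 falls in subsequence A as its term 5, giving -34.
The 10th slot belongs to subsequence B; its 5th term is 216.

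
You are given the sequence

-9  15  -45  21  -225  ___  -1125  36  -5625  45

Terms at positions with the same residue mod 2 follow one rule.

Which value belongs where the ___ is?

28

Positions 1, 3, 5, … form one subsequence and positions 2, 4, 6, … form another.
Stream A: -9, -45, -225, -1125, -5625. A geometric progression (common ratio 5).
Stream B: 15, 21, ?, 36, 45. Triangular numbers starting at T_5.
So the missing entry in stream B is 28.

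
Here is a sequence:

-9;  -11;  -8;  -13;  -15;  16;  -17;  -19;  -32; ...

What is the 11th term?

-23

Reading positions in blocks of 3 reveals the pattern AAB — 2 tracks woven together.
Track A is -9, -11, -13, -15, -17, -19, which is subtracting 2 each time.
Track B is -8, 16, -32, which is a geometric progression (common ratio -2).
Term 11 comes from track A (its 8th entry): -23.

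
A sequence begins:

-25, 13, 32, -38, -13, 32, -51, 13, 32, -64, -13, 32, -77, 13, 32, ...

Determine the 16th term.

Split by position mod 3: positions 1, 4, 7, … form one track, and each other residue class forms its own.
Track A is -25, -38, -51, -64, -77, which is subtracting 13 each time.
Track B is 13, -13, 13, -13, 13, which is alternating ±13.
Track C is 32, 32, 32, 32, 32, which is always 32.
The 16th slot belongs to track A; its 6th term is -90.

-90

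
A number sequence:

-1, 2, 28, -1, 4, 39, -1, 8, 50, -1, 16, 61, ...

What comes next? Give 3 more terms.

-1, 32, 72

Split by position mod 3: positions 1, 4, 7, … form one track, and each other residue class forms its own.
Subsequence A: -1, -1, -1, -1. The constant sequence -1.
Subsequence B: 2, 4, 8, 16. Powers of 2.
Subsequence C: 28, 39, 50, 61. Linear: a_n = 17 + 11·n.
Term 13 comes from subsequence A (its 5th entry): -1.
Position 14 → subsequence B, term 5 = 32.
Position 15 falls in subsequence C as its term 5, giving 72.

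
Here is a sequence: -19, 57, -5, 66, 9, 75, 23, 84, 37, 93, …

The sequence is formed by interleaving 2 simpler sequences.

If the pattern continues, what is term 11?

The terms cycle through 2 interleaved subsequences.
Subsequence A: -19, -5, 9, 23, 37 — arithmetic, step +14.
Subsequence B: 57, 66, 75, 84, 93 — linear: a_n = 48 + 9·n.
Term 11 comes from subsequence A (its 6th entry): 51.

51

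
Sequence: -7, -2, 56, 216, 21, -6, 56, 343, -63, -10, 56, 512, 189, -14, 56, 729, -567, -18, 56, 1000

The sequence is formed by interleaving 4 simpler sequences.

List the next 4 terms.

1701, -22, 56, 1331

Split by position mod 4: positions 1, 5, 9, … form one track, and each other residue class forms its own.
Track A: -7, 21, -63, 189, -567 (a geometric progression (common ratio -3)).
Track B: -2, -6, -10, -14, -18 (subtracting 4 each time).
Track C: 56, 56, 56, 56, 56 (the constant sequence 56).
Track D: 216, 343, 512, 729, 1000 (perfect cubes starting at 6³).
Position 21 falls in track A as its term 6, giving 1701.
Position 22 → track B, term 6 = -22.
Position 23 falls in track C as its term 6, giving 56.
The 24th slot belongs to track D; its 6th term is 1331.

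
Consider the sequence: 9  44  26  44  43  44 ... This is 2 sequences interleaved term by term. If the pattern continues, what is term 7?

60

Odd-indexed and even-indexed terms follow separate rules.
Stream A: 9, 26, 43 — arithmetic with common difference +17.
Stream B: 44, 44, 44 — constant 44.
Position 7 → stream A, term 4 = 60.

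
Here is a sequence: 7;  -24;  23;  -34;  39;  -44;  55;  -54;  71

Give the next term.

Odd-indexed and even-indexed terms follow separate rules.
Stream A is 7, 23, 39, 55, 71, which is arithmetic with common difference +16.
Stream B is -24, -34, -44, -54, which is subtracting 10 each time.
Position 10 → stream B, term 5 = -64.

-64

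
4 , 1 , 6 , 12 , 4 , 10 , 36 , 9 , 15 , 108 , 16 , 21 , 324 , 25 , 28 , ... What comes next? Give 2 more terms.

972, 36

Taking every 3rd term gives 3 separate tracks.
Subsequence A = 4, 12, 36, 108, 324: a geometric progression (common ratio 3).
Subsequence B = 1, 4, 9, 16, 25: the squares 1², 2², 3², ….
Subsequence C = 6, 10, 15, 21, 28: the triangular numbers T_3, T_4, ….
Position 16 falls in subsequence A as its term 6, giving 972.
The 17th slot belongs to subsequence B; its 6th term is 36.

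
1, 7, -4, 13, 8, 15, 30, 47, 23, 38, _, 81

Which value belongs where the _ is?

Positions follow the repeating pattern AABB; grouping by letter gives 2 tracks.
Stream A = 1, 7, 8, 15, 23, 38: Fibonacci-style (each term is the sum of the two before it).
Stream B = -4, 13, 30, 47, ?, 81: arithmetic with common difference +17.
So the missing entry in stream B is 64.

64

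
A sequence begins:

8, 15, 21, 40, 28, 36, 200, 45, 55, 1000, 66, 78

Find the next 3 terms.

The slot pattern repeats as ABB (period 3), so there are 2 interleaved tracks.
Track A = 8, 40, 200, 1000: geometric with ratio 5.
Track B = 15, 21, 28, 36, 45, 55, 66, 78: triangular numbers n(n+1)/2 for n = 5, 6, ….
Position 13 → track A, term 5 = 5000.
The 14th slot belongs to track B; its 9th term is 91.
Term 15 comes from track B (its 10th entry): 105.

5000, 91, 105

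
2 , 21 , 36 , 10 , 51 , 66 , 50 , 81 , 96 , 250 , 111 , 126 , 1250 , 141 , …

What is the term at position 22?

156250

Positions follow the repeating pattern ABB; grouping by letter gives 2 tracks.
Subsequence A: 2, 10, 50, 250, 1250 (geometric with ratio 5).
Subsequence B: 21, 36, 51, 66, 81, 96, 111, 126, 141 (arithmetic, step +15).
The 22nd slot belongs to subsequence A; its 8th term is 156250.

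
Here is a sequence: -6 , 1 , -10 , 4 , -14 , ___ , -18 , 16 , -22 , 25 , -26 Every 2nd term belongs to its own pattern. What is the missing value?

9

The terms cycle through 2 interleaved subsequences.
Subsequence A is -6, -10, -14, -18, -22, -26, which is linear: a_n = -2 − 4·n.
Subsequence B is 1, 4, ?, 16, 25, which is the squares 1², 2², 3², ….
So the missing entry in subsequence B is 9.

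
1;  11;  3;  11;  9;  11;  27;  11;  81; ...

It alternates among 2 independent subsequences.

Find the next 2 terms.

Odd-indexed and even-indexed terms follow separate rules.
Track A: 1, 3, 9, 27, 81. Powers 3^0, 3^1, 3^2, ….
Track B: 11, 11, 11, 11. Constant 11.
Term 10 comes from track B (its 5th entry): 11.
Position 11 → track A, term 6 = 243.

11, 243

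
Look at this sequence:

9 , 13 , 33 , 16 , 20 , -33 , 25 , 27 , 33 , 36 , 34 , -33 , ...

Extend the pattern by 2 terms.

Taking every 3rd term gives 3 separate tracks.
Track A = 9, 16, 25, 36: the squares 3², 4², 5², ….
Track B = 13, 20, 27, 34: arithmetic, step +7.
Track C = 33, -33, 33, -33: alternating ±33.
The 13th slot belongs to track A; its 5th term is 49.
The 14th slot belongs to track B; its 5th term is 41.

49, 41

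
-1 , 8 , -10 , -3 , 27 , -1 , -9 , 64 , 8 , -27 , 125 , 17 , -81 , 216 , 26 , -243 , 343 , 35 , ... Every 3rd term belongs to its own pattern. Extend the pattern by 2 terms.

Taking every 3rd term gives 3 separate tracks.
Track A = -1, -3, -9, -27, -81, -243: multiplying by 3 each time.
Track B = 8, 27, 64, 125, 216, 343: perfect cubes starting at 2³.
Track C = -10, -1, 8, 17, 26, 35: arithmetic, step +9.
Position 19 → track A, term 7 = -729.
Position 20 falls in track B as its term 7, giving 512.

-729, 512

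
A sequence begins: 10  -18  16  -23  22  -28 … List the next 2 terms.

28, -33

Positions 1, 3, 5, … form one subsequence and positions 2, 4, 6, … form another.
Subsequence A: 10, 16, 22 (arithmetic, step +6).
Subsequence B: -18, -23, -28 (arithmetic, step −5).
Position 7 → subsequence A, term 4 = 28.
The 8th slot belongs to subsequence B; its 4th term is -33.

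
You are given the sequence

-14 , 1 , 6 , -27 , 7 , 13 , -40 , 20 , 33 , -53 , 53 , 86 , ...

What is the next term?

Positions follow the repeating pattern ABB; grouping by letter gives 2 tracks.
Subsequence A: -14, -27, -40, -53 (subtracting 13 each time).
Subsequence B: 1, 6, 7, 13, 20, 33, 53, 86 (a Fibonacci-like recurrence a_n = a_{n-1} + a_{n-2}).
Position 13 → subsequence A, term 5 = -66.

-66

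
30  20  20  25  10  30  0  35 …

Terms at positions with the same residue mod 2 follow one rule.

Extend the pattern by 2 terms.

Positions 1, 3, 5, … form one subsequence and positions 2, 4, 6, … form another.
Track A: 30, 20, 10, 0 (arithmetic with common difference −10).
Track B: 20, 25, 30, 35 (arithmetic, step +5).
The 9th slot belongs to track A; its 5th term is -10.
Position 10 falls in track B as its term 5, giving 40.

-10, 40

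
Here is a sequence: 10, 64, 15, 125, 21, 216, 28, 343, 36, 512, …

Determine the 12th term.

Split by position mod 2 into 2 tracks.
Stream A is 10, 15, 21, 28, 36, which is the triangular numbers T_4, T_5, ….
Stream B is 64, 125, 216, 343, 512, which is consecutive cubes n³ from n = 4.
The 12th slot belongs to stream B; its 6th term is 729.

729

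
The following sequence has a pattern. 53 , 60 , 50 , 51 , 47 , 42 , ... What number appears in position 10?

Odd-indexed and even-indexed terms follow separate rules.
Stream A: 53, 50, 47. Linear: a_n = 56 − 3·n.
Stream B: 60, 51, 42. Subtracting 9 each time.
The 10th slot belongs to stream B; its 5th term is 24.

24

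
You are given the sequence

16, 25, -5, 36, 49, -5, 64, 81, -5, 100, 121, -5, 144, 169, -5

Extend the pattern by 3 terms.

The slot pattern repeats as AAB (period 3), so there are 2 interleaved tracks.
Track A = 16, 25, 36, 49, 64, 81, 100, 121, 144, 169: the squares 4², 5², 6², ….
Track B = -5, -5, -5, -5, -5: always -5.
The 16th slot belongs to track A; its 11th term is 196.
The 17th slot belongs to track A; its 12th term is 225.
Term 18 comes from track B (its 6th entry): -5.

196, 225, -5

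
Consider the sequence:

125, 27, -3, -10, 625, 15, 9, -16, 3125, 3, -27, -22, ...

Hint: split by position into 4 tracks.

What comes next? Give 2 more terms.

Read the sequence 4 terms at a time; column i is its own pattern.
Stream A: 125, 625, 3125 — powers of 5.
Stream B: 27, 15, 3 — subtracting 12 each time.
Stream C: -3, 9, -27 — a geometric progression (common ratio -3).
Stream D: -10, -16, -22 — subtracting 6 each time.
Position 13 falls in stream A as its term 4, giving 15625.
Term 14 comes from stream B (its 4th entry): -9.

15625, -9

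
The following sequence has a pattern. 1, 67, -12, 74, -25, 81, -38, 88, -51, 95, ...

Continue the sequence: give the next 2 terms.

Split by position mod 2 into 2 tracks.
Subsequence A: 1, -12, -25, -38, -51. Subtracting 13 each time.
Subsequence B: 67, 74, 81, 88, 95. Arithmetic with common difference +7.
Position 11 → subsequence A, term 6 = -64.
Position 12 → subsequence B, term 6 = 102.

-64, 102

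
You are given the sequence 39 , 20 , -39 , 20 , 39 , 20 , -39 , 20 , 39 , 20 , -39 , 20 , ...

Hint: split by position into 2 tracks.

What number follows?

39

Taking every 2nd term gives 2 separate tracks.
Stream A: 39, -39, 39, -39, 39, -39 (oscillating between 39 and -39).
Stream B: 20, 20, 20, 20, 20, 20 (the constant sequence 20).
Term 13 comes from stream A (its 7th entry): 39.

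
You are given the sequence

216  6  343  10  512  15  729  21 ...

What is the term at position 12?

36

Split by position mod 2 into 2 tracks.
Track A is 216, 343, 512, 729, which is the cubes 6³, 7³, 8³, ….
Track B is 6, 10, 15, 21, which is the triangular numbers T_3, T_4, ….
Term 12 comes from track B (its 6th entry): 36.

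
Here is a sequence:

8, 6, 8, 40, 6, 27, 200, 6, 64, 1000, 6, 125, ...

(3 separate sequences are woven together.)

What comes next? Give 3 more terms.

The terms cycle through 3 interleaved subsequences.
Stream A: 8, 40, 200, 1000 — a geometric progression (common ratio 5).
Stream B: 6, 6, 6, 6 — always 6.
Stream C: 8, 27, 64, 125 — the cubes 2³, 3³, 4³, ….
Position 13 → stream A, term 5 = 5000.
Term 14 comes from stream B (its 5th entry): 6.
Position 15 → stream C, term 5 = 216.

5000, 6, 216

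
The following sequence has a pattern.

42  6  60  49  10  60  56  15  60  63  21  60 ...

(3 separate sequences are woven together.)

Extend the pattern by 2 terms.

Taking every 3rd term gives 3 separate tracks.
Stream A: 42, 49, 56, 63 — linear: a_n = 35 + 7·n.
Stream B: 6, 10, 15, 21 — triangular numbers starting at T_3.
Stream C: 60, 60, 60, 60 — always 60.
Position 13 falls in stream A as its term 5, giving 70.
Term 14 comes from stream B (its 5th entry): 28.

70, 28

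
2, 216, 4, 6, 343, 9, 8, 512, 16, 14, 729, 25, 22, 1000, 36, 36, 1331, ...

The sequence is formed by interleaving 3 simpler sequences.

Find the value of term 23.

The terms cycle through 3 interleaved subsequences.
Subsequence A: 2, 6, 8, 14, 22, 36 (Fibonacci-style (each term is the sum of the two before it)).
Subsequence B: 216, 343, 512, 729, 1000, 1331 (perfect cubes starting at 6³).
Subsequence C: 4, 9, 16, 25, 36 (perfect squares starting at 2²).
Position 23 → subsequence B, term 8 = 2197.

2197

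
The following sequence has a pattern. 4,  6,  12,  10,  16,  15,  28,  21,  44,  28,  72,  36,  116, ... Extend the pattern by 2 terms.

45, 188

The terms cycle through 2 interleaved subsequences.
Stream A: 4, 12, 16, 28, 44, 72, 116 (each term equals the sum of the previous two).
Stream B: 6, 10, 15, 21, 28, 36 (triangular numbers n(n+1)/2 for n = 3, 4, …).
Term 14 comes from stream B (its 7th entry): 45.
The 15th slot belongs to stream A; its 8th term is 188.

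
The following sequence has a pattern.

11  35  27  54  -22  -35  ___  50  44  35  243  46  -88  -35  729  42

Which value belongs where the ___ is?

81

The terms cycle through 4 interleaved subsequences.
Track A: 11, -22, 44, -88 (a geometric progression (common ratio -2)).
Track B: 35, -35, 35, -35 (the oscillation 35·(−1)^(n+1)).
Track C: 27, ?, 243, 729 (powers of 3).
Track D: 54, 50, 46, 42 (subtracting 4 each time).
Filling track C at index 2 by its rule yields 81.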